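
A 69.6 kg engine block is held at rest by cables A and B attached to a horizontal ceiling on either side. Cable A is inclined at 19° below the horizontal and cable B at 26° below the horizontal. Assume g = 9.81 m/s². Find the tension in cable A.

T_A ≈ 868 N

Weight W = 69.6 × 9.81 = 682.8 N acts straight down.
Horizontal: T_A cos 19° = T_B cos 26°  →  T_B = 1.052 T_A.
Vertical: T_A sin 19° + T_B sin 26° = 682.8.
Substituting the horizontal relation into the vertical equation gives 0.7867 T_A = 682.8, so T_A = 867.9 N.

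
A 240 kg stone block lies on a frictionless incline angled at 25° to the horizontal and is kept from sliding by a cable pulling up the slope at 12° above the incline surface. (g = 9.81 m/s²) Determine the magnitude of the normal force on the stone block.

N ≈ 1920 N

Take axes along and perpendicular to the incline. Weight components: W sin 25° = 995 N down-slope, W cos 25° = 2134 N into the surface.
Along incline: T cos 12° = W sin 25° → T = 1017 N.
Perpendicular: N = W cos 25° − T sin 12° = 1922 N.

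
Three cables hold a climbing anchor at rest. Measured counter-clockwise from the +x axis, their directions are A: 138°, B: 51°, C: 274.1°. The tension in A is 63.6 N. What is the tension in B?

T_B ≈ 64.5 N

Resolve: ΣF_x = 63.6 cos 138° + T_B cos 51° + T_C cos 274.1° = 0.
        ΣF_y = 63.6 sin 138° + T_B sin 51° + T_C sin 274.1° = 0.
The known terms sum to (-47.26, 42.56) N, so 0.6293 T_B + 0.0715 T_C = 47.26 and 0.7771 T_B − 0.9974 T_C = -42.56.
Solving simultaneously: T_B = 64.54 N, T_C = 92.95 N.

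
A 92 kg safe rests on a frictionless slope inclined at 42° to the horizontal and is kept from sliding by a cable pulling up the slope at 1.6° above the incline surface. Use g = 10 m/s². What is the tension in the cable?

T ≈ 616 N

Take axes along and perpendicular to the incline. Weight components: W sin 42° = 615.6 N down-slope, W cos 42° = 683.7 N into the surface.
Along incline: T cos 1.6° = W sin 42° → T = 615.8 N.
Perpendicular: N = W cos 42° − T sin 1.6° = 666.5 N.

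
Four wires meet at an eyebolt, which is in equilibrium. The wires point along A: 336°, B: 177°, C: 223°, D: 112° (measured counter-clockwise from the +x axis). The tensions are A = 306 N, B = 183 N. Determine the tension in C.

T_C ≈ 50 N

Resolve: ΣF_x = 306 cos 336° + 183 cos 177° + T_C cos 223° + T_D cos 112° = 0.
        ΣF_y = 306 sin 336° + 183 sin 177° + T_C sin 223° + T_D sin 112° = 0.
The known terms sum to (96.8, -114.9) N, so -0.7314 T_C − 0.3746 T_D = -96.8 and -0.6820 T_C + 0.9272 T_D = 114.9.
Solving simultaneously: T_C = 50.03 N, T_D = 160.7 N.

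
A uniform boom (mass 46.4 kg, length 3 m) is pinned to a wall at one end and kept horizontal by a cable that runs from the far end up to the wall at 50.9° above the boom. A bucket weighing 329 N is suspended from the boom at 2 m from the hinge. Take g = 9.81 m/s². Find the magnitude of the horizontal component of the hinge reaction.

H_x ≈ 363 N

Take torques about the hinge: T sin 50.9° · 3 = 46.4×9.81×1.5 + 329×2 = 1340.8 N·m.
So T = 1340.8 / (0.7760 × 3) = 575.9 N.
ΣF_x = 0: H_x = T cos 50.9° = 363.21 N.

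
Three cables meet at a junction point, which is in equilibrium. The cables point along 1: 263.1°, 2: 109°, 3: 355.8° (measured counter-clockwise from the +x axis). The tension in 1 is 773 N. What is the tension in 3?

T_3 ≈ 367 N

Resolve: ΣF_x = 773 cos 263.1° + T_2 cos 109° + T_3 cos 355.8° = 0.
        ΣF_y = 773 sin 263.1° + T_2 sin 109° + T_3 sin 355.8° = 0.
The known terms sum to (-92.87, -767.4) N, so -0.3256 T_2 + 0.9973 T_3 = 92.87 and 0.9455 T_2 − 0.0732 T_3 = 767.4.
Solving simultaneously: T_2 = 840.1 N, T_3 = 367.4 N.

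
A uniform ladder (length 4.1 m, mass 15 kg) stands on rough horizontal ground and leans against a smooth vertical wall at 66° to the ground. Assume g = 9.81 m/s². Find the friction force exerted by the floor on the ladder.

Torques about the foot: N_wall · 4.1 sin 66° = 15×9.81×2.05 cos 66° → N_wall = 32.758 N.
ΣF_x = 0: f_floor = N_wall = 32.758 N.

f ≈ 32.8 N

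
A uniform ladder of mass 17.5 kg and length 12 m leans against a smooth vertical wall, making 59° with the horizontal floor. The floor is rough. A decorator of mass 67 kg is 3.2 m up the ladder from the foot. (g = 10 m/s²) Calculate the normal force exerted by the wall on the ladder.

N_wall ≈ 160 N

Torques about the foot: N_wall · 12 sin 59° = 17.5×10×6 cos 59° + 67×10×3.2 cos 59° → N_wall = 159.93 N.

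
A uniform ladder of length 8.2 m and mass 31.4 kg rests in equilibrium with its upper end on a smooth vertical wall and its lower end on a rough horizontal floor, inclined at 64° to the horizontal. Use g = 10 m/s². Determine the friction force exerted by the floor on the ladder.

Torques about the foot: N_wall · 8.2 sin 64° = 31.4×10×4.1 cos 64° → N_wall = 76.574 N.
ΣF_x = 0: f_floor = N_wall = 76.574 N.

f ≈ 76.6 N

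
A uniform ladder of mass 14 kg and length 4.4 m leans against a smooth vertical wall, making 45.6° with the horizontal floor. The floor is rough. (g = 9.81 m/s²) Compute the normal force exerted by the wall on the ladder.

N_wall ≈ 67.2 N

Torques about the foot: N_wall · 4.4 sin 45.6° = 14×9.81×2.2 cos 45.6° → N_wall = 67.247 N.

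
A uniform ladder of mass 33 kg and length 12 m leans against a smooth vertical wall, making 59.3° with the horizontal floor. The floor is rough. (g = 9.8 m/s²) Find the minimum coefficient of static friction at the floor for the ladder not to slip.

μ_min ≈ 0.297

ΣF_y = 0: N_floor = 33×9.8 = 323.4 N.
Torques about the foot: N_wall · 12 sin 59.3° = 33×9.8×6 cos 59.3° → N_wall = 96.01 N.
ΣF_x = 0: f_floor = N_wall = 96.01 N.
μ_min = f_floor / N_floor = 96.01 / 323.4 = 0.2969.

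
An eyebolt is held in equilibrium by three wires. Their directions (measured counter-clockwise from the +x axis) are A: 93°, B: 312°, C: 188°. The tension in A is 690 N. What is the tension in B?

T_B ≈ 829 N

Resolve: ΣF_x = 690 cos 93° + T_B cos 312° + T_C cos 188° = 0.
        ΣF_y = 690 sin 93° + T_B sin 312° + T_C sin 188° = 0.
The known terms sum to (-36.11, 689.1) N, so 0.6691 T_B − 0.9903 T_C = 36.11 and -0.7431 T_B − 0.1392 T_C = -689.1.
Solving simultaneously: T_B = 829.1 N, T_C = 523.8 N.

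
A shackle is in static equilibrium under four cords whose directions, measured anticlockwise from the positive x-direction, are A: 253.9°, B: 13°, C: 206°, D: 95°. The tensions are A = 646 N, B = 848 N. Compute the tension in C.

Resolve: ΣF_x = 646 cos 253.9° + 848 cos 13° + T_C cos 206° + T_D cos 95° = 0.
        ΣF_y = 646 sin 253.9° + 848 sin 13° + T_C sin 206° + T_D sin 95° = 0.
The known terms sum to (647.1, -429.9) N, so -0.8988 T_C − 0.0872 T_D = -647.1 and -0.4384 T_C + 0.9962 T_D = 429.9.
Solving simultaneously: T_C = 650.4 N, T_D = 717.7 N.

T_C ≈ 650 N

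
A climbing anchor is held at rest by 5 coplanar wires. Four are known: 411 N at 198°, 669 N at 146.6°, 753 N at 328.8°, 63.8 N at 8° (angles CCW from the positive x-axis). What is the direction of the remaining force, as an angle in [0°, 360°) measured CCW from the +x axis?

θ ≈ 30°

Sum the known components: ΣF_x = -242.1 N, ΣF_y = -139.9 N.
For equilibrium the remaining force must supply (−ΣF_x, −ΣF_y) = (242.1, 139.9) N.
Magnitude = √((242.1)² + (139.9)²) = 279.7 N; direction = atan2(139.9, 242.1) = 30.0°.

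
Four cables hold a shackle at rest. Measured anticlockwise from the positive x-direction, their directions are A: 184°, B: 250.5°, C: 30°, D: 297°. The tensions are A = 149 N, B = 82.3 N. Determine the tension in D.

Resolve: ΣF_x = 149 cos 184° + 82.3 cos 250.5° + T_C cos 30° + T_D cos 297° = 0.
        ΣF_y = 149 sin 184° + 82.3 sin 250.5° + T_C sin 30° + T_D sin 297° = 0.
The known terms sum to (-176.1, -87.97) N, so 0.8660 T_C + 0.4540 T_D = 176.1 and 0.5000 T_C − 0.8910 T_D = 87.97.
Solving simultaneously: T_C = 197.1 N, T_D = 11.88 N.

T_D ≈ 11.9 N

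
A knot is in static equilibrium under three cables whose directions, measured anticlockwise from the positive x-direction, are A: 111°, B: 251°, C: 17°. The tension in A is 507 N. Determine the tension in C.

Resolve: ΣF_x = 507 cos 111° + T_B cos 251° + T_C cos 17° = 0.
        ΣF_y = 507 sin 111° + T_B sin 251° + T_C sin 17° = 0.
The known terms sum to (-181.7, 473.3) N, so -0.3256 T_B + 0.9563 T_C = 181.7 and -0.9455 T_B + 0.2924 T_C = -473.3.
Solving simultaneously: T_B = 625.2 N, T_C = 402.8 N.

T_C ≈ 403 N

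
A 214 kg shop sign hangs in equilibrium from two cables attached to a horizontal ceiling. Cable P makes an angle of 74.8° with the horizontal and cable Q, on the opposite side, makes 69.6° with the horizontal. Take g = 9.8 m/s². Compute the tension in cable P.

T_P ≈ 1260 N

Weight W = 214 × 9.8 = 2097 N acts straight down.
Horizontal: T_P cos 74.8° = T_Q cos 69.6°  →  T_Q = 0.7522 T_P.
Vertical: T_P sin 74.8° + T_Q sin 69.6° = 2097.
Substituting the horizontal relation into the vertical equation gives 1.67 T_P = 2097, so T_P = 1256 N.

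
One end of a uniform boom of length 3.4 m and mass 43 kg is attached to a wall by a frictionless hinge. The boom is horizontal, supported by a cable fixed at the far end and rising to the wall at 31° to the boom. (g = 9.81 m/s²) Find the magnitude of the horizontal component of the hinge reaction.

Take torques about the hinge: T sin 31° · 3.4 = 43×9.81×1.7 = 717.11 N·m.
So T = 717.11 / (0.5150 × 3.4) = 409.51 N.
ΣF_x = 0: H_x = T cos 31° = 351.02 N.

H_x ≈ 351 N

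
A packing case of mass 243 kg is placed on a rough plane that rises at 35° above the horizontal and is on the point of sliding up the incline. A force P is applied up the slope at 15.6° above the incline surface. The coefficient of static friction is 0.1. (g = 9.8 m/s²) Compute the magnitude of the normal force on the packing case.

On the verge of sliding up the incline, friction equals μN and acts down the slope.
Perpendicular: N + P sin 15.6° = W cos 35° = 1951 N.
Along incline: P cos 15.6° = W sin 35° + μN  with W sin 35° = 1366 N.
Solving the pair for P and N: P = 1577 N, N = 1527 N (and f = μN = 152.7 N).

N ≈ 1530 N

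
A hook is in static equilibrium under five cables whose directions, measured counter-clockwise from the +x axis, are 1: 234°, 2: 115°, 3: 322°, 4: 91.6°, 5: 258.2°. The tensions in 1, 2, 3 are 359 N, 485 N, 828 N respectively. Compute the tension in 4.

T_4 ≈ 1320 N

Resolve: ΣF_x = 359 cos 234° + 485 cos 115° + 828 cos 322° + T_4 cos 91.6° + T_5 cos 258.2° = 0.
        ΣF_y = 359 sin 234° + 485 sin 115° + 828 sin 322° + T_4 sin 91.6° + T_5 sin 258.2° = 0.
The known terms sum to (236.5, -360.6) N, so -0.0279 T_4 − 0.2045 T_5 = -236.5 and 0.9996 T_4 − 0.9789 T_5 = 360.6.
Solving simultaneously: T_4 = 1317 N, T_5 = 976.6 N.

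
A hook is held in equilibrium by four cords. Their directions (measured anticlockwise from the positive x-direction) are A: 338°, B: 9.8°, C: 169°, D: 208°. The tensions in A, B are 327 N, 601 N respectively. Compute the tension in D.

Resolve: ΣF_x = 327 cos 338° + 601 cos 9.8° + T_C cos 169° + T_D cos 208° = 0.
        ΣF_y = 327 sin 338° + 601 sin 9.8° + T_C sin 169° + T_D sin 208° = 0.
The known terms sum to (895.4, -20.2) N, so -0.9816 T_C − 0.8829 T_D = -895.4 and 0.1908 T_C − 0.4695 T_D = 20.2.
Solving simultaneously: T_C = 696.3 N, T_D = 240 N.

T_D ≈ 240 N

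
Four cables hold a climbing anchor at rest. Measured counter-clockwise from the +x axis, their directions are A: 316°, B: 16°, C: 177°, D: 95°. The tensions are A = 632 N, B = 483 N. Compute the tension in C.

T_C ≈ 897 N

Resolve: ΣF_x = 632 cos 316° + 483 cos 16° + T_C cos 177° + T_D cos 95° = 0.
        ΣF_y = 632 sin 316° + 483 sin 16° + T_C sin 177° + T_D sin 95° = 0.
The known terms sum to (918.9, -305.9) N, so -0.9986 T_C − 0.0872 T_D = -918.9 and 0.0523 T_C + 0.9962 T_D = 305.9.
Solving simultaneously: T_C = 897.5 N, T_D = 259.9 N.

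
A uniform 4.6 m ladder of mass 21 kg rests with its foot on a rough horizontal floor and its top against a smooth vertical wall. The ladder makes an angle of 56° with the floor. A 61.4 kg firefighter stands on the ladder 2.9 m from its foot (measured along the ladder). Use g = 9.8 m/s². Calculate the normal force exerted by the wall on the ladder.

N_wall ≈ 325 N

Torques about the foot: N_wall · 4.6 sin 56° = 21×9.8×2.3 cos 56° + 61.4×9.8×2.9 cos 56° → N_wall = 325.28 N.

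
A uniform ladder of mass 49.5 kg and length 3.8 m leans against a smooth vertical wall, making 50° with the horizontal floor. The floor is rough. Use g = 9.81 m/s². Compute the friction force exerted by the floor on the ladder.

Torques about the foot: N_wall · 3.8 sin 50° = 49.5×9.81×1.9 cos 50° → N_wall = 203.73 N.
ΣF_x = 0: f_floor = N_wall = 203.73 N.

f ≈ 204 N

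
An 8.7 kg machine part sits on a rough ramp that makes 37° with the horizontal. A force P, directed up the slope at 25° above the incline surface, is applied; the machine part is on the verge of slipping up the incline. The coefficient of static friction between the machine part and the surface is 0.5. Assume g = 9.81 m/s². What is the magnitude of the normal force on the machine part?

On the verge of sliding up the incline, friction equals μN and acts down the slope.
Perpendicular: N + P sin 25° = W cos 37° = 68.16 N.
Along incline: P cos 25° = W sin 37° + μN  with W sin 37° = 51.36 N.
Solving the pair for P and N: P = 76.45 N, N = 35.85 N (and f = μN = 17.93 N).

N ≈ 35.9 N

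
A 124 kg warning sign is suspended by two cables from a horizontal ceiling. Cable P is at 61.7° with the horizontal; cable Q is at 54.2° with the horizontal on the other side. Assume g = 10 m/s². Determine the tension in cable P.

T_P ≈ 806 N

Weight W = 124 × 10 = 1240 N acts straight down.
Horizontal: T_P cos 61.7° = T_Q cos 54.2°  →  T_Q = 0.8105 T_P.
Vertical: T_P sin 61.7° + T_Q sin 54.2° = 1240.
Substituting the horizontal relation into the vertical equation gives 1.538 T_P = 1240, so T_P = 806.3 N.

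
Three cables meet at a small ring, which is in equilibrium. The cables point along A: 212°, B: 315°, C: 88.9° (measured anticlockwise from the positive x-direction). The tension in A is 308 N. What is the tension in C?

T_C ≈ 416 N

Resolve: ΣF_x = 308 cos 212° + T_B cos 315° + T_C cos 88.9° = 0.
        ΣF_y = 308 sin 212° + T_B sin 315° + T_C sin 88.9° = 0.
The known terms sum to (-261.2, -163.2) N, so 0.7071 T_B + 0.0192 T_C = 261.2 and -0.7071 T_B + 0.9998 T_C = 163.2.
Solving simultaneously: T_B = 358.1 N, T_C = 416.5 N.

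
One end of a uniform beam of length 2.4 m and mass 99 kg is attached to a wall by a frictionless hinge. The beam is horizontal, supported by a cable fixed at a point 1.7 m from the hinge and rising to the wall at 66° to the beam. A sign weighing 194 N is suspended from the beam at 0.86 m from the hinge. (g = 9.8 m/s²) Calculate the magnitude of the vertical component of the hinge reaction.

Take torques about the hinge: T sin 66° · 1.7 = 99×9.8×1.2 + 194×0.86 = 1331.1 N·m.
So T = 1331.1 / (0.9135 × 1.7) = 857.09 N.
ΣF_y = 0: H_y = (99×9.8 + 194) − T sin 66° = 1164.2 − 782.99 = 381.21 N.

|H_y| ≈ 381 N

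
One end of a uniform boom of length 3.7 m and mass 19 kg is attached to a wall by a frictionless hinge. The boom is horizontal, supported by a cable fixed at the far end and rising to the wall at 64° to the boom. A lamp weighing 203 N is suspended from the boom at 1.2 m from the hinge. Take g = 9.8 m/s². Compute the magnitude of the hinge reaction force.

Take torques about the hinge: T sin 64° · 3.7 = 19×9.8×1.85 + 203×1.2 = 588.07 N·m.
So T = 588.07 / (0.8988 × 3.7) = 176.83 N.
ΣF_x = 0: H_x = T cos 64° = 77.519 N.
ΣF_y = 0: H_y = (19×9.8 + 203) − T sin 64° = 389.2 − 158.94 = 230.26 N.
|H| = √(H_x² + H_y²) = √((77.519)² + (230.26)²) = 242.96 N.

|H| ≈ 243 N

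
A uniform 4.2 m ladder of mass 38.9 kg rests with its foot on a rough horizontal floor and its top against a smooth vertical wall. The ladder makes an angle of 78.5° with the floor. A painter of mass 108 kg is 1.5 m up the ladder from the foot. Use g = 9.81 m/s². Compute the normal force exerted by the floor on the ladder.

ΣF_y = 0: N_floor = 38.9×9.81 + 108×9.81 = 1441.1 N.

N_floor ≈ 1440 N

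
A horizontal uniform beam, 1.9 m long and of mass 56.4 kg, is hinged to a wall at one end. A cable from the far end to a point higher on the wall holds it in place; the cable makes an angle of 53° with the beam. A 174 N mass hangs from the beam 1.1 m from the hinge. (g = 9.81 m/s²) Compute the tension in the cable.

Take torques about the hinge: T sin 53° · 1.9 = 56.4×9.81×0.95 + 174×1.1 = 717.02 N·m.
So T = 717.02 / (0.7986 × 1.9) = 472.53 N.

T ≈ 473 N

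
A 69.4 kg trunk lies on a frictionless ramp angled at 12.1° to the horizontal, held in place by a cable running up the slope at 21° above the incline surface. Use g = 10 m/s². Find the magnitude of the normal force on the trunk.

N ≈ 623 N

Take axes along and perpendicular to the incline. Weight components: W sin 12.1° = 145.5 N down-slope, W cos 12.1° = 678.6 N into the surface.
Along incline: T cos 21° = W sin 12.1° → T = 155.8 N.
Perpendicular: N = W cos 12.1° − T sin 21° = 622.7 N.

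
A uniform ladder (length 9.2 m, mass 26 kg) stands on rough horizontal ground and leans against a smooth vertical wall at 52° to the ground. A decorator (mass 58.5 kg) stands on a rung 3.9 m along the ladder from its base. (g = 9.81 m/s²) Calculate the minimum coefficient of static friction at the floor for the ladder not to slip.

μ_min ≈ 0.349

ΣF_y = 0: N_floor = 26×9.81 + 58.5×9.81 = 828.94 N.
Torques about the foot: N_wall · 9.2 sin 52° = 26×9.81×4.6 cos 52° + 58.5×9.81×3.9 cos 52° → N_wall = 289.71 N.
ΣF_x = 0: f_floor = N_wall = 289.71 N.
μ_min = f_floor / N_floor = 289.71 / 828.94 = 0.3495.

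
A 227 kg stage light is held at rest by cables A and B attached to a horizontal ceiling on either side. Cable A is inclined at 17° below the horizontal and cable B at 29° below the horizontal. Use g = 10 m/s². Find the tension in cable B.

T_B ≈ 3020 N

Weight W = 227 × 10 = 2270 N acts straight down.
Horizontal: T_A cos 17° = T_B cos 29°  →  T_A = 0.9146 T_B.
Vertical: T_A sin 17° + T_B sin 29° = 2270.
Substituting the horizontal relation into the vertical equation gives 0.7522 T_B = 2270, so T_B = 3018 N.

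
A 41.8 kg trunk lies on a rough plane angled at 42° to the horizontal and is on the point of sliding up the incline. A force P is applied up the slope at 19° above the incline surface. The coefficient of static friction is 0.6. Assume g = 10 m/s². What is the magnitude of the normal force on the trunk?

On the verge of sliding up the incline, friction equals μN and acts down the slope.
Perpendicular: N + P sin 19° = W cos 42° = 310.6 N.
Along incline: P cos 19° = W sin 42° + μN  with W sin 42° = 279.7 N.
Solving the pair for P and N: P = 408.5 N, N = 177.6 N (and f = μN = 106.6 N).

N ≈ 178 N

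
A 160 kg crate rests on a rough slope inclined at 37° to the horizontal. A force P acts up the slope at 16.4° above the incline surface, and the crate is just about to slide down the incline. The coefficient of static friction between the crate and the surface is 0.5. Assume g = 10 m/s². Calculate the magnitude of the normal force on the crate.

N ≈ 1170 N

On the verge of sliding down the incline, friction equals μN and acts up the slope.
Perpendicular: N + P sin 16.4° = W cos 37° = 1278 N.
Along incline: P cos 16.4° + μN = W sin 37° with W sin 37° = 962.9 N.
Solving the pair for P and N: P = 396 N, N = 1166 N (and f = μN = 583 N).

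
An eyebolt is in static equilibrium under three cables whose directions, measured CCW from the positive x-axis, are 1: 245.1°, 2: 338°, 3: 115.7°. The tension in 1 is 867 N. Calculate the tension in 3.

Resolve: ΣF_x = 867 cos 245.1° + T_2 cos 338° + T_3 cos 115.7° = 0.
        ΣF_y = 867 sin 245.1° + T_2 sin 338° + T_3 sin 115.7° = 0.
The known terms sum to (-365, -786.4) N, so 0.9272 T_2 − 0.4337 T_3 = 365 and -0.3746 T_2 + 0.9011 T_3 = 786.4.
Solving simultaneously: T_2 = 995.5 N, T_3 = 1287 N.

T_3 ≈ 1290 N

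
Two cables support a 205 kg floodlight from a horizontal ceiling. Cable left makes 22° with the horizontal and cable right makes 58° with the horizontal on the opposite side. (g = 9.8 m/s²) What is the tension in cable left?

T_left ≈ 1080 N

Weight W = 205 × 9.8 = 2009 N acts straight down.
Horizontal: T_left cos 22° = T_right cos 58°  →  T_right = 1.75 T_left.
Vertical: T_left sin 22° + T_right sin 58° = 2009.
Substituting the horizontal relation into the vertical equation gives 1.858 T_left = 2009, so T_left = 1081 N.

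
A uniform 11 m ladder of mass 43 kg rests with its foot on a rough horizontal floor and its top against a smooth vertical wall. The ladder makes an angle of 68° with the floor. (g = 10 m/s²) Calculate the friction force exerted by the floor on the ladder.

Torques about the foot: N_wall · 11 sin 68° = 43×10×5.5 cos 68° → N_wall = 86.866 N.
ΣF_x = 0: f_floor = N_wall = 86.866 N.

f ≈ 86.9 N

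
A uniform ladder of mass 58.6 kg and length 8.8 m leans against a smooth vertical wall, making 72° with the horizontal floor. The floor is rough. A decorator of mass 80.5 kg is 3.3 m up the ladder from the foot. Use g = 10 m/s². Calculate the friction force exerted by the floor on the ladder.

f ≈ 193 N

Torques about the foot: N_wall · 8.8 sin 72° = 58.6×10×4.4 cos 72° + 80.5×10×3.3 cos 72° → N_wall = 193.29 N.
ΣF_x = 0: f_floor = N_wall = 193.29 N.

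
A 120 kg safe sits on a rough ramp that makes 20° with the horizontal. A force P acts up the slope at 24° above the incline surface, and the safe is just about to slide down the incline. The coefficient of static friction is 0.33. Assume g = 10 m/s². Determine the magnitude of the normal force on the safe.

On the verge of sliding down the incline, friction equals μN and acts up the slope.
Perpendicular: N + P sin 24° = W cos 20° = 1128 N.
Along incline: P cos 24° + μN = W sin 20° with W sin 20° = 410.4 N.
Solving the pair for P and N: P = 49.15 N, N = 1108 N (and f = μN = 365.5 N).

N ≈ 1110 N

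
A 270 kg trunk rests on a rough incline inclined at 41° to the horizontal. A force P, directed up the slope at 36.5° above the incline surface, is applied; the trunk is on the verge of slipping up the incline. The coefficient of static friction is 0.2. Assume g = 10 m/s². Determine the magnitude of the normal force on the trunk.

On the verge of sliding up the incline, friction equals μN and acts down the slope.
Perpendicular: N + P sin 36.5° = W cos 41° = 2038 N.
Along incline: P cos 36.5° = W sin 41° + μN  with W sin 41° = 1771 N.
Solving the pair for P and N: P = 2361 N, N = 633.3 N (and f = μN = 126.7 N).

N ≈ 633 N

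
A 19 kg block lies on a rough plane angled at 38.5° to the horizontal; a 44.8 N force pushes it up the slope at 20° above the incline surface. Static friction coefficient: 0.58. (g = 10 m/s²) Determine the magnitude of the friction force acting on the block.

Axes along / perpendicular to the incline. W sin 38.5° = 118.3 N down-slope; W cos 38.5° = 148.7 N into the surface.
Perpendicular: N = W cos 38.5° − P sin 20° = 148.7 − 15.32 = 133.4 N.
Along incline: P cos 20° + f = W sin 38.5° (friction acts up-slope) → f = 118.3 − 42.1 = 76.18 N.
|f| = 76.18 N ≤ μN = 77.36 N, so the block is indeed static.

f ≈ 76.2 N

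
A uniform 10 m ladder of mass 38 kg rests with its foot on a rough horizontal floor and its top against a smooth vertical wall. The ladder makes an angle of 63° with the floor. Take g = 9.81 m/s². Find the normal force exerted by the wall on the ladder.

Torques about the foot: N_wall · 10 sin 63° = 38×9.81×5 cos 63° → N_wall = 94.97 N.

N_wall ≈ 95 N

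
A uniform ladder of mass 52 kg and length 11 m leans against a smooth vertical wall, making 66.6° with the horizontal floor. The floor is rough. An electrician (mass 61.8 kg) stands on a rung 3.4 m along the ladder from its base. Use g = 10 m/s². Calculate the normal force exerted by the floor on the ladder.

N_floor ≈ 1140 N

ΣF_y = 0: N_floor = 52×10 + 61.8×10 = 1138 N.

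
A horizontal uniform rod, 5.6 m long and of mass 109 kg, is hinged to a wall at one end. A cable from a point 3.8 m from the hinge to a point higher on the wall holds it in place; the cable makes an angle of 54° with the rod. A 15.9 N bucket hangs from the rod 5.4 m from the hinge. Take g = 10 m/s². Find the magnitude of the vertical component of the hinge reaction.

Take torques about the hinge: T sin 54° · 3.8 = 109×10×2.8 + 15.9×5.4 = 3137.9 N·m.
So T = 3137.9 / (0.8090 × 3.8) = 1020.7 N.
ΣF_y = 0: H_y = (109×10 + 15.9) − T sin 54° = 1105.9 − 825.75 = 280.15 N.

|H_y| ≈ 280 N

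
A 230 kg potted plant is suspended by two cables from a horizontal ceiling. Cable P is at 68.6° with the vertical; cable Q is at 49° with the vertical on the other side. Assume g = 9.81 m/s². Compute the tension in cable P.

Angles from the horizontal: cable P is 90° − 68.6° = 21.4°, cable Q is 90° − 49° = 41°.
Weight W = 230 × 9.81 = 2256 N acts straight down.
Horizontal: T_P cos 21.4° = T_Q cos 41°  →  T_Q = 1.234 T_P.
Vertical: T_P sin 21.4° + T_Q sin 41° = 2256.
Substituting the horizontal relation into the vertical equation gives 1.174 T_P = 2256, so T_P = 1922 N.

T_P ≈ 1920 N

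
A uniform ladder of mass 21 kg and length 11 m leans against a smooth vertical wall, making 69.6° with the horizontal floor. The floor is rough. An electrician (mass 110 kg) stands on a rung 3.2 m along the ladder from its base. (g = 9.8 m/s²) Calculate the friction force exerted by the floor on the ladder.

Torques about the foot: N_wall · 11 sin 69.6° = 21×9.8×5.5 cos 69.6° + 110×9.8×3.2 cos 69.6° → N_wall = 154.89 N.
ΣF_x = 0: f_floor = N_wall = 154.89 N.

f ≈ 155 N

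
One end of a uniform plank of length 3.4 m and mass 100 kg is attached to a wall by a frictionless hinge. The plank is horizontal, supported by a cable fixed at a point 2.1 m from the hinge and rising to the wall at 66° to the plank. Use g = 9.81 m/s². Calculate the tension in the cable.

T ≈ 869 N

Take torques about the hinge: T sin 66° · 2.1 = 100×9.81×1.7 = 1667.7 N·m.
So T = 1667.7 / (0.9135 × 2.1) = 869.3 N.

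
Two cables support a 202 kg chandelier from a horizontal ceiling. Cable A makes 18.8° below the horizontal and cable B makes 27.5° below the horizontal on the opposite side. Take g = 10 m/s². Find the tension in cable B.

Weight W = 202 × 10 = 2020 N acts straight down.
Horizontal: T_A cos 18.8° = T_B cos 27.5°  →  T_A = 0.937 T_B.
Vertical: T_A sin 18.8° + T_B sin 27.5° = 2020.
Substituting the horizontal relation into the vertical equation gives 0.7637 T_B = 2020, so T_B = 2645 N.

T_B ≈ 2640 N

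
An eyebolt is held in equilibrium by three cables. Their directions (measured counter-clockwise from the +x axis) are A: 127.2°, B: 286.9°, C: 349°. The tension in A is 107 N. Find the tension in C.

Resolve: ΣF_x = 107 cos 127.2° + T_B cos 286.9° + T_C cos 349° = 0.
        ΣF_y = 107 sin 127.2° + T_B sin 286.9° + T_C sin 349° = 0.
The known terms sum to (-64.69, 85.23) N, so 0.2907 T_B + 0.9816 T_C = 64.69 and -0.9568 T_B − 0.1908 T_C = -85.23.
Solving simultaneously: T_B = 80.70 N, T_C = 42 N.

T_C ≈ 42 N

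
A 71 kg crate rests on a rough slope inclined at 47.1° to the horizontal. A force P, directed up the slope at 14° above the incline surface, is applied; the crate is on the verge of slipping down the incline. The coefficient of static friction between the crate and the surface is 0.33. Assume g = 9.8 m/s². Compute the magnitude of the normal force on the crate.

N ≈ 378 N

On the verge of sliding down the incline, friction equals μN and acts up the slope.
Perpendicular: N + P sin 14° = W cos 47.1° = 473.6 N.
Along incline: P cos 14° + μN = W sin 47.1° with W sin 47.1° = 509.7 N.
Solving the pair for P and N: P = 396.9 N, N = 377.6 N (and f = μN = 124.6 N).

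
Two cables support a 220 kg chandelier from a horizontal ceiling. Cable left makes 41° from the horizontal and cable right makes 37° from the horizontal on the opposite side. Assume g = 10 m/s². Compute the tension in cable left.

T_left ≈ 1800 N

Weight W = 220 × 10 = 2200 N acts straight down.
Horizontal: T_left cos 41° = T_right cos 37°  →  T_right = 0.945 T_left.
Vertical: T_left sin 41° + T_right sin 37° = 2200.
Substituting the horizontal relation into the vertical equation gives 1.225 T_left = 2200, so T_left = 1796 N.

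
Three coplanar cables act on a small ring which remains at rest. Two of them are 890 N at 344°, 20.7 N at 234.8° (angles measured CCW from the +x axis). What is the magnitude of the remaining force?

Sum the known components: ΣF_x = 843.6 N, ΣF_y = -262.2 N.
For equilibrium the remaining force must supply (−ΣF_x, −ΣF_y) = (-843.6, 262.2) N.
Magnitude = √((-843.6)² + (262.2)²) = 883.4 N; direction = atan2(262.2, -843.6) = 162.7°.

F ≈ 883 N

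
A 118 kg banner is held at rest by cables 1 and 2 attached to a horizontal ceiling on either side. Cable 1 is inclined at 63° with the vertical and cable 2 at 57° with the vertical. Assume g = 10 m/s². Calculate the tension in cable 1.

Angles from the horizontal: cable 1 is 90° − 63° = 27°, cable 2 is 90° − 57° = 33°.
Weight W = 118 × 10 = 1180 N acts straight down.
Horizontal: T_1 cos 27° = T_2 cos 33°  →  T_2 = 1.062 T_1.
Vertical: T_1 sin 27° + T_2 sin 33° = 1180.
Substituting the horizontal relation into the vertical equation gives 1.033 T_1 = 1180, so T_1 = 1143 N.

T_1 ≈ 1140 N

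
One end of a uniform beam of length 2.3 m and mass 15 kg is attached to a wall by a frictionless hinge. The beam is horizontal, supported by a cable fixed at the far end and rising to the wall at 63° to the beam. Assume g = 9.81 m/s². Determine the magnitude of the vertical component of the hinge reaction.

Take torques about the hinge: T sin 63° · 2.3 = 15×9.81×1.15 = 169.22 N·m.
So T = 169.22 / (0.8910 × 2.3) = 82.575 N.
ΣF_y = 0: H_y = (15×9.81) − T sin 63° = 147.15 − 73.575 = 73.575 N.

|H_y| ≈ 73.6 N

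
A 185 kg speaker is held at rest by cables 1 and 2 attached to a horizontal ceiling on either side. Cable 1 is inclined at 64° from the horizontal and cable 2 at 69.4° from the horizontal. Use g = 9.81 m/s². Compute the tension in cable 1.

T_1 ≈ 879 N

Weight W = 185 × 9.81 = 1815 N acts straight down.
Horizontal: T_1 cos 64° = T_2 cos 69.4°  →  T_2 = 1.246 T_1.
Vertical: T_1 sin 64° + T_2 sin 69.4° = 1815.
Substituting the horizontal relation into the vertical equation gives 2.065 T_1 = 1815, so T_1 = 878.8 N.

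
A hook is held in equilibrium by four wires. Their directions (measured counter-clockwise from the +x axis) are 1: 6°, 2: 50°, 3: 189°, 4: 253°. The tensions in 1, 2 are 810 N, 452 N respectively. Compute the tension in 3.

Resolve: ΣF_x = 810 cos 6° + 452 cos 50° + T_3 cos 189° + T_4 cos 253° = 0.
        ΣF_y = 810 sin 6° + 452 sin 50° + T_3 sin 189° + T_4 sin 253° = 0.
The known terms sum to (1096, 430.9) N, so -0.9877 T_3 − 0.2924 T_4 = -1096 and -0.1564 T_3 − 0.9563 T_4 = -430.9.
Solving simultaneously: T_3 = 1026 N, T_4 = 282.8 N.

T_3 ≈ 1030 N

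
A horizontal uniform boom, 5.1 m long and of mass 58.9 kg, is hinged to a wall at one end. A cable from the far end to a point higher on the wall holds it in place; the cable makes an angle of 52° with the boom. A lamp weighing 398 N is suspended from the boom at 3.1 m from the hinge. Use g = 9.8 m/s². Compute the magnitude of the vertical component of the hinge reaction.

|H_y| ≈ 445 N

Take torques about the hinge: T sin 52° · 5.1 = 58.9×9.8×2.55 + 398×3.1 = 2705.7 N·m.
So T = 2705.7 / (0.7880 × 5.1) = 673.25 N.
ΣF_y = 0: H_y = (58.9×9.8 + 398) − T sin 52° = 975.22 − 530.53 = 444.69 N.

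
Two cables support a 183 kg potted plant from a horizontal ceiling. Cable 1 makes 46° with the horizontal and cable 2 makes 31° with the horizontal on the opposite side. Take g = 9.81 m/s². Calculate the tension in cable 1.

T_1 ≈ 1580 N

Weight W = 183 × 9.81 = 1795 N acts straight down.
Horizontal: T_1 cos 46° = T_2 cos 31°  →  T_2 = 0.8104 T_1.
Vertical: T_1 sin 46° + T_2 sin 31° = 1795.
Substituting the horizontal relation into the vertical equation gives 1.137 T_1 = 1795, so T_1 = 1579 N.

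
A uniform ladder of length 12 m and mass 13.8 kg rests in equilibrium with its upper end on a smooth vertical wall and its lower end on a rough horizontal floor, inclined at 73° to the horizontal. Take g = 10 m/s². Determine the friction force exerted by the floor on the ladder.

Torques about the foot: N_wall · 12 sin 73° = 13.8×10×6 cos 73° → N_wall = 21.095 N.
ΣF_x = 0: f_floor = N_wall = 21.095 N.

f ≈ 21.1 N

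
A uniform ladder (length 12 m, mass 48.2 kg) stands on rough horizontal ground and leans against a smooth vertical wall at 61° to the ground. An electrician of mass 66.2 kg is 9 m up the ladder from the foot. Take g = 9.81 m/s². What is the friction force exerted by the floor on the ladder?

Torques about the foot: N_wall · 12 sin 61° = 48.2×9.81×6 cos 61° + 66.2×9.81×9 cos 61° → N_wall = 401.04 N.
ΣF_x = 0: f_floor = N_wall = 401.04 N.

f ≈ 401 N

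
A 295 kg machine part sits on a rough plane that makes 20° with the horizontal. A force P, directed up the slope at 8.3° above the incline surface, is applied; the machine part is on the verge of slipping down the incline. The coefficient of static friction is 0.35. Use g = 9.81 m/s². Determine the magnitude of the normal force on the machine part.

On the verge of sliding down the incline, friction equals μN and acts up the slope.
Perpendicular: N + P sin 8.3° = W cos 20° = 2719 N.
Along incline: P cos 8.3° + μN = W sin 20° with W sin 20° = 989.8 N.
Solving the pair for P and N: P = 40.46 N, N = 2714 N (and f = μN = 949.8 N).

N ≈ 2710 N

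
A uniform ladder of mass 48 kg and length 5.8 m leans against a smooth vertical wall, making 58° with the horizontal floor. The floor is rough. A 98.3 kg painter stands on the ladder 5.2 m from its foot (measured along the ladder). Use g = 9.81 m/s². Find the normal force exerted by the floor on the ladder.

N_floor ≈ 1440 N

ΣF_y = 0: N_floor = 48×9.81 + 98.3×9.81 = 1435.2 N.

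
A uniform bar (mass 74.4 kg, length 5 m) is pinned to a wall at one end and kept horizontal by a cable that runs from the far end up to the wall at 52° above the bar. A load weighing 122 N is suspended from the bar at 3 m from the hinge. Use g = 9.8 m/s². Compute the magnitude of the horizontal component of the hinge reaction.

Take torques about the hinge: T sin 52° · 5 = 74.4×9.8×2.5 + 122×3 = 2188.8 N·m.
So T = 2188.8 / (0.7880 × 5) = 555.53 N.
ΣF_x = 0: H_x = T cos 52° = 342.02 N.

H_x ≈ 342 N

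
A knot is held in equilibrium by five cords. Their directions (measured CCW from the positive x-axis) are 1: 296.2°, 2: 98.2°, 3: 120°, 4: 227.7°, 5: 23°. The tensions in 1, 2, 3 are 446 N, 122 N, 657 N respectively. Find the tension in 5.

T_5 ≈ 730 N

Resolve: ΣF_x = 446 cos 296.2° + 122 cos 98.2° + 657 cos 120° + T_4 cos 227.7° + T_5 cos 23° = 0.
        ΣF_y = 446 sin 296.2° + 122 sin 98.2° + 657 sin 120° + T_4 sin 227.7° + T_5 sin 23° = 0.
The known terms sum to (-149, 289.6) N, so -0.6730 T_4 + 0.9205 T_5 = 149 and -0.7396 T_4 + 0.3907 T_5 = -289.6.
Solving simultaneously: T_4 = 777.2 N, T_5 = 730.1 N.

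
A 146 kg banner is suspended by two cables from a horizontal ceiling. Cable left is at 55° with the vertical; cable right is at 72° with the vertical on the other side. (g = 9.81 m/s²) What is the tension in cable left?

Angles from the horizontal: cable left is 90° − 55° = 35°, cable right is 90° − 72° = 18°.
Weight W = 146 × 9.81 = 1432 N acts straight down.
Horizontal: T_left cos 35° = T_right cos 18°  →  T_right = 0.8613 T_left.
Vertical: T_left sin 35° + T_right sin 18° = 1432.
Substituting the horizontal relation into the vertical equation gives 0.8397 T_left = 1432, so T_left = 1706 N.

T_left ≈ 1710 N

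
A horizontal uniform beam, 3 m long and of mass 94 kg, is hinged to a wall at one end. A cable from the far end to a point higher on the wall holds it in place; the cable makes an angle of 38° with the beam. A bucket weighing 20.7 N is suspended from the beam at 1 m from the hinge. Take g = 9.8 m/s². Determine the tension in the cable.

Take torques about the hinge: T sin 38° · 3 = 94×9.8×1.5 + 20.7×1 = 1402.5 N·m.
So T = 1402.5 / (0.6157 × 3) = 759.35 N.

T ≈ 759 N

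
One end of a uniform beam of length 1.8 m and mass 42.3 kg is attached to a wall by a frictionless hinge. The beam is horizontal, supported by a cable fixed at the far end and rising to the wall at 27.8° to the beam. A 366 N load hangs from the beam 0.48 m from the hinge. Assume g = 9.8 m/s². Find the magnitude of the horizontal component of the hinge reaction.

Take torques about the hinge: T sin 27.8° · 1.8 = 42.3×9.8×0.9 + 366×0.48 = 548.77 N·m.
So T = 548.77 / (0.4664 × 1.8) = 653.69 N.
ΣF_x = 0: H_x = T cos 27.8° = 578.24 N.

H_x ≈ 578 N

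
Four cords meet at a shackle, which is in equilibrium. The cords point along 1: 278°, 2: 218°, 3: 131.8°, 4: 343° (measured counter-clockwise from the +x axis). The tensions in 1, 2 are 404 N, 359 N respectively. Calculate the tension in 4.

Resolve: ΣF_x = 404 cos 278° + 359 cos 218° + T_3 cos 131.8° + T_4 cos 343° = 0.
        ΣF_y = 404 sin 278° + 359 sin 218° + T_3 sin 131.8° + T_4 sin 343° = 0.
The known terms sum to (-226.7, -621.1) N, so -0.6665 T_3 + 0.9563 T_4 = 226.7 and 0.7455 T_3 − 0.2924 T_4 = 621.1.
Solving simultaneously: T_3 = 1274 N, T_4 = 1125 N.

T_4 ≈ 1130 N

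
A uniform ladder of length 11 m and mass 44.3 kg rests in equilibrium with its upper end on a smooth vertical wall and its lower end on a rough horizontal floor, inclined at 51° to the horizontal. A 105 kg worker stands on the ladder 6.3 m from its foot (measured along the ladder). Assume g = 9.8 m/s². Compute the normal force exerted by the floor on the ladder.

N_floor ≈ 1460 N

ΣF_y = 0: N_floor = 44.3×9.8 + 105×9.8 = 1463.1 N.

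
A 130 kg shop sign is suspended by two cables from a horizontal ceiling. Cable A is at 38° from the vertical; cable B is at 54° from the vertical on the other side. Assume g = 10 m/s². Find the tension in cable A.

T_A ≈ 1050 N

Angles from the horizontal: cable A is 90° − 38° = 52°, cable B is 90° − 54° = 36°.
Weight W = 130 × 10 = 1300 N acts straight down.
Horizontal: T_A cos 52° = T_B cos 36°  →  T_B = 0.761 T_A.
Vertical: T_A sin 52° + T_B sin 36° = 1300.
Substituting the horizontal relation into the vertical equation gives 1.235 T_A = 1300, so T_A = 1052 N.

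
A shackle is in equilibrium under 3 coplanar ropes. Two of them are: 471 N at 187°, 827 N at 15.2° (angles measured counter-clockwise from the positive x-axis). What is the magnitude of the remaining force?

F ≈ 367 N

Sum the known components: ΣF_x = 330.6 N, ΣF_y = 159.4 N.
For equilibrium the remaining force must supply (−ΣF_x, −ΣF_y) = (-330.6, -159.4) N.
Magnitude = √((-330.6)² + (-159.4)²) = 367 N; direction = atan2(-159.4, -330.6) = 205.7°.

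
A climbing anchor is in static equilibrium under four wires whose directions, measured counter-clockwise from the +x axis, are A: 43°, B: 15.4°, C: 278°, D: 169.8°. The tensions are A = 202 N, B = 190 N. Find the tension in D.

Resolve: ΣF_x = 202 cos 43° + 190 cos 15.4° + T_C cos 278° + T_D cos 169.8° = 0.
        ΣF_y = 202 sin 43° + 190 sin 15.4° + T_C sin 278° + T_D sin 169.8° = 0.
The known terms sum to (330.9, 188.2) N, so 0.1392 T_C − 0.9842 T_D = -330.9 and -0.9903 T_C + 0.1771 T_D = -188.2.
Solving simultaneously: T_C = 256.7 N, T_D = 372.5 N.

T_D ≈ 373 N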